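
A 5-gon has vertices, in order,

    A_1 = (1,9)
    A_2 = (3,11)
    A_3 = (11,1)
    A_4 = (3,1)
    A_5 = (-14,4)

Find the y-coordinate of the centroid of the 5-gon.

328/69

Apply Gauss's area formula. First the cross-terms c_i = x_i·y_{i+1} − x_{i+1}·y_i:
  -16, -118, 8, 26, -130  ⇒  2A = -230, A = -115.
Then Σ (y_i + y_{i+1})·c_i = -3280, so ȳ = -3280 / (6·(-115)) = 328/69.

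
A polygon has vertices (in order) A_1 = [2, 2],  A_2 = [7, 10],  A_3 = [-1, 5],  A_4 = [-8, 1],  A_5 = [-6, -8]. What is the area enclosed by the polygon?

Apply Gauss's area formula: 2A = Σ (x_i·y_{i+1} − x_{i+1}·y_i), indices taken mod 5.
Σ = (6) + (45) + (39) + (70) + (4) = 164
Area = |Σ|/2 = 82.

82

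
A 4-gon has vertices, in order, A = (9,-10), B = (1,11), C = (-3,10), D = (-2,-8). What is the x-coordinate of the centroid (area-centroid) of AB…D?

119/72

Apply the shoelace formula. First the cross-terms c_i = x_i·y_{i+1} − x_{i+1}·y_i:
  109, 43, 44, 92  ⇒  2A = 288, A = 144.
Then Σ (x_i + x_{i+1})·c_i = 1428, so x̄ = 1428 / (6·144) = 119/72.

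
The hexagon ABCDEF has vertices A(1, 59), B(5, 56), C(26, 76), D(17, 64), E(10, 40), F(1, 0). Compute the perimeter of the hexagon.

|AB| = √((4)² + (-3)²) = √25 = 5
|BC| = √((21)² + (20)²) = √841 = 29
|CD| = √((-9)² + (-12)²) = √225 = 15
|DE| = √((-7)² + (-24)²) = √625 = 25
|EF| = √((-9)² + (-40)²) = √1681 = 41
|FA| = √((0)² + (59)²) = √3481 = 59
Perimeter = 5 + 29 + 15 + 25 + 41 + 59 = 174.

174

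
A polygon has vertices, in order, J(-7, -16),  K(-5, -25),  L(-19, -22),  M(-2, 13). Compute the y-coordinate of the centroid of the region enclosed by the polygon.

Apply Gauss's area formula. First the cross-terms c_i = x_i·y_{i+1} − x_{i+1}·y_i:
  95, -365, -291, 123  ⇒  2A = -438, A = -219.
Then Σ (y_i + y_{i+1})·c_i = 15510, so ȳ = 15510 / (6·(-219)) = -2585/219.

-2585/219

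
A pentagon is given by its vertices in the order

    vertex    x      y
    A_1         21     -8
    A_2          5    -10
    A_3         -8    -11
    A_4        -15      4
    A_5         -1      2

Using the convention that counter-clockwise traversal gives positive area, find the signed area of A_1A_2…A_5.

-281

Apply the shoelace (surveyor's) formula: 2A = Σ (x_i·y_{i+1} − x_{i+1}·y_i), indices taken mod 5.
Cross-terms: -170, -135, -197, -26, -34  ⇒  Σ = -562
Signed area = Σ/2 = -281 (negative ⇒ clockwise traversal).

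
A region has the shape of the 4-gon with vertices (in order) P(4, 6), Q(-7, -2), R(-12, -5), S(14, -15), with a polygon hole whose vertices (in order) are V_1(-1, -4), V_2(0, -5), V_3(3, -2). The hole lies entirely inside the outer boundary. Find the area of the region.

Outer boundary:
P→Q: (4)(-2) − (-7)(6) = 34
Q→R: (-7)(-5) − (-12)(-2) = 11
R→S: (-12)(-15) − (14)(-5) = 250
S→P: (14)(6) − (4)(-15) = 144
Σ = 439
Area = |Σ|/2 = 219.5.
Hole:
Σ = (5) + (15) + (-14) = 6
Area = |Σ|/2 = 3.
Net area = 219.5 − 3 = 216.5.

216.5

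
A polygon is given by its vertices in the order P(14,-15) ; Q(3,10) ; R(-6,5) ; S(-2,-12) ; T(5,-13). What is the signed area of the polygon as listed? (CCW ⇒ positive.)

267.5

Apply Gauss's area formula: 2A = Σ (x_i·y_{i+1} − x_{i+1}·y_i), indices taken mod 5.
Cross-terms: 185, 75, 82, 86, 107  ⇒  Σ = 535
Signed area = Σ/2 = 267.5 (positive ⇒ counter-clockwise traversal).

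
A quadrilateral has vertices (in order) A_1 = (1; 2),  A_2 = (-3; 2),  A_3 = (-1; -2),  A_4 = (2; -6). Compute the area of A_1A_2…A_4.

Cross-terms: 8, 8, 10, 10  ⇒  Σ = 36
Area = |Σ|/2 = 18.

18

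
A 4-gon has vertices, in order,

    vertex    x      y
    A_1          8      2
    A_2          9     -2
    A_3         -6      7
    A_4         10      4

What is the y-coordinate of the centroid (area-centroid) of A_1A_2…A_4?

851/267

Apply Gauss's area formula. First the cross-terms c_i = x_i·y_{i+1} − x_{i+1}·y_i:
  -34, 51, -94, -12  ⇒  2A = -89, A = -44.5.
Then Σ (y_i + y_{i+1})·c_i = -851, so ȳ = -851 / (6·(-44.5)) = 851/267.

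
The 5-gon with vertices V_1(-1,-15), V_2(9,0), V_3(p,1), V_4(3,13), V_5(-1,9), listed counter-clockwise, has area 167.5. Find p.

10

Write out the shoelace sum; only the two edges meeting at V_3 involve p:
2·Area = [(9·1 − p·0) + (p·13 − 3·1)] + 199
       = 13·p + 205 = 335
⇒ p = 10.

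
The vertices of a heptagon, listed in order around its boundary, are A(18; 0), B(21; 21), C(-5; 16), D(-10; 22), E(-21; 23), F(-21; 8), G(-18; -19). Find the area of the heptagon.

Apply the surveyor's formula: 2A = Σ (x_i·y_{i+1} − x_{i+1}·y_i), indices taken mod 7.
A→B: (18)(21) − (21)(0) = 378
B→C: (21)(16) − (-5)(21) = 441
C→D: (-5)(22) − (-10)(16) = 50
D→E: (-10)(23) − (-21)(22) = 232
E→F: (-21)(8) − (-21)(23) = 315
F→G: (-21)(-19) − (-18)(8) = 543
G→A: (-18)(0) − (18)(-19) = 342
Σ = 2301
Area = |Σ|/2 = 1150.5.

1150.5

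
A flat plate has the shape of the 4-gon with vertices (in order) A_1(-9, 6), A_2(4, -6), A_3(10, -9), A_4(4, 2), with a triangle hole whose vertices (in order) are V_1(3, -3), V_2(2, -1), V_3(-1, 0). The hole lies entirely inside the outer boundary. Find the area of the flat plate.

73.5

Outer boundary:
Apply the shoelace formula: 2A = Σ (x_i·y_{i+1} − x_{i+1}·y_i), indices taken mod 4.
Cross-terms: 30, 24, 56, 42  ⇒  Σ = 152
Area = |Σ|/2 = 76.
Hole:
Apply the shoelace (surveyor's) formula: 2A = Σ (x_i·y_{i+1} − x_{i+1}·y_i), indices taken mod 3.
V_1→V_2: (3)(-1) − (2)(-3) = 3
V_2→V_3: (2)(0) − (-1)(-1) = -1
V_3→V_1: (-1)(-3) − (3)(0) = 3
Σ = 5
Area = |Σ|/2 = 2.5.
Net area = 76 − 2.5 = 73.5.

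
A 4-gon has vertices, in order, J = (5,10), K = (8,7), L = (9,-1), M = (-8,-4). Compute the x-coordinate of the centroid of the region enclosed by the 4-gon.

Apply the shoelace (surveyor's) formula. First the cross-terms c_i = x_i·y_{i+1} − x_{i+1}·y_i:
  -45, -71, -44, -60  ⇒  2A = -220, A = -110.
Then Σ (x_i + x_{i+1})·c_i = -1656, so x̄ = -1656 / (6·(-110)) = 138/55.

138/55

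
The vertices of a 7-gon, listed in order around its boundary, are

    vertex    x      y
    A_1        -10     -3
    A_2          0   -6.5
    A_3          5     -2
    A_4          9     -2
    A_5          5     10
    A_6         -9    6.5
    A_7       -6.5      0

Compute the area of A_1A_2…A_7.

194.875

Σ = (65) + (32.5) + (8) + (100) + (122.5) + (42.25) + (19.5) = 389.75
Area = |Σ|/2 = 194.875.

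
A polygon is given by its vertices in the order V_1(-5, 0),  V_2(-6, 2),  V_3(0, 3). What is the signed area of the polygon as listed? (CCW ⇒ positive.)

Σ = (-10) + (-18) + (15) = -13
Signed area = Σ/2 = -6.5 (negative ⇒ clockwise traversal).

-6.5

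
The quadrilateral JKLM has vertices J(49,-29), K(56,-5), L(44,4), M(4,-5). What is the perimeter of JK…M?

|JK| = √((7)² + (24)²) = √625 = 25
|KL| = √((-12)² + (9)²) = √225 = 15
|LM| = √((-40)² + (-9)²) = √1681 = 41
|MJ| = √((45)² + (-24)²) = √2601 = 51
Perimeter = 25 + 15 + 41 + 51 = 132.

132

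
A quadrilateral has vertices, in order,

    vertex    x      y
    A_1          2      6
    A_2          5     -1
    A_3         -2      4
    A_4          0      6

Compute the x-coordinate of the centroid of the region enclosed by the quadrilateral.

Apply Gauss's area formula. First the cross-terms c_i = x_i·y_{i+1} − x_{i+1}·y_i:
  -32, 18, -12, -12  ⇒  2A = -38, A = -19.
Then Σ (x_i + x_{i+1})·c_i = -170, so x̄ = -170 / (6·(-19)) = 85/57.

85/57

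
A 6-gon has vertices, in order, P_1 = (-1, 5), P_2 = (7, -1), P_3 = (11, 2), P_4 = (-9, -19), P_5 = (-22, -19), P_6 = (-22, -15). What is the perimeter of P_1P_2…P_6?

|P_1P_2| = √((8)² + (-6)²) = √100 = 10
|P_2P_3| = √((4)² + (3)²) = √25 = 5
|P_3P_4| = √((-20)² + (-21)²) = √841 = 29
|P_4P_5| = √((-13)² + (0)²) = √169 = 13
|P_5P_6| = √((0)² + (4)²) = √16 = 4
|P_6P_1| = √((21)² + (20)²) = √841 = 29
Perimeter = 10 + 5 + 29 + 13 + 4 + 29 = 90.

90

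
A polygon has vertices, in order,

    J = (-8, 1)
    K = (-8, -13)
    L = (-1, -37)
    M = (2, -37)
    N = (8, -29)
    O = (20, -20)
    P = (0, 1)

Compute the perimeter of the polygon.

104

|JK| = √((0)² + (-14)²) = √196 = 14
|KL| = √((7)² + (-24)²) = √625 = 25
|LM| = √((3)² + (0)²) = √9 = 3
|MN| = √((6)² + (8)²) = √100 = 10
|NO| = √((12)² + (9)²) = √225 = 15
|OP| = √((-20)² + (21)²) = √841 = 29
|PJ| = √((-8)² + (0)²) = √64 = 8
Perimeter = 14 + 25 + 3 + 10 + 15 + 29 + 8 = 104.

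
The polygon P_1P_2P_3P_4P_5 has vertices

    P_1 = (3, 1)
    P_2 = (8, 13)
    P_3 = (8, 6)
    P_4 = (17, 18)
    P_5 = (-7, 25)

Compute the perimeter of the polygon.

86

|P_1P_2| = √((5)² + (12)²) = √169 = 13
|P_2P_3| = √((0)² + (-7)²) = √49 = 7
|P_3P_4| = √((9)² + (12)²) = √225 = 15
|P_4P_5| = √((-24)² + (7)²) = √625 = 25
|P_5P_1| = √((10)² + (-24)²) = √676 = 26
Perimeter = 13 + 7 + 15 + 25 + 26 = 86.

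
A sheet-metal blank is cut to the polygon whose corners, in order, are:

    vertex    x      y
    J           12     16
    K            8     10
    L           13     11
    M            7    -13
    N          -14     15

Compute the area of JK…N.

388.5

Σ = (-8) + (-42) + (-246) + (-77) + (-404) = -777
Area = |Σ|/2 = 388.5.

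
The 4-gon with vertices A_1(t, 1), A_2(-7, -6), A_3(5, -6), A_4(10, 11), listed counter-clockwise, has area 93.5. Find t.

1

The doubled signed area Σ (x_i y_{i+1} − x_{i+1} y_i) is linear in t.
With t=0 it equals 204; the coefficient of t is -17 (from the two edges through A_1).
So -17·t + 204 = 2·93.5 = 187 ⇒ t = 1.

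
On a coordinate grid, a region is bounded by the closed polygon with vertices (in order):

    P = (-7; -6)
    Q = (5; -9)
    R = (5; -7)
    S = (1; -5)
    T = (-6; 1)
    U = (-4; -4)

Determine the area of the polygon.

Σ = (93) + (10) + (-18) + (-29) + (28) + (-4) = 80
Area = |Σ|/2 = 40.

40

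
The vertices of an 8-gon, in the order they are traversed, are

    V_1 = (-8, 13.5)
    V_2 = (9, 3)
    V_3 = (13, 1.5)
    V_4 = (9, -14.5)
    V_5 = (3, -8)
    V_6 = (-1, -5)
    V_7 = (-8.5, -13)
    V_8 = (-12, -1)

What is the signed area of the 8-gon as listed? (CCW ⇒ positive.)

-385.75

Apply the surveyor's formula: 2A = Σ (x_i·y_{i+1} − x_{i+1}·y_i), indices taken mod 8.
Σ = (-145.5) + (-25.5) + (-202) + (-28.5) + (-23) + (-29.5) + (-147.5) + (-170) = -771.5
Signed area = Σ/2 = -385.75 (negative ⇒ clockwise traversal).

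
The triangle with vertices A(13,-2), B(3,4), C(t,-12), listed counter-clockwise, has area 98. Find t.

-3

Write out the shoelace sum; only the two edges meeting at C involve t:
2·Area = [(3·(-12) − t·4) + (t·(-2) − 13·(-12))] + 58
       = -6·t + 178 = 196
⇒ t = -3.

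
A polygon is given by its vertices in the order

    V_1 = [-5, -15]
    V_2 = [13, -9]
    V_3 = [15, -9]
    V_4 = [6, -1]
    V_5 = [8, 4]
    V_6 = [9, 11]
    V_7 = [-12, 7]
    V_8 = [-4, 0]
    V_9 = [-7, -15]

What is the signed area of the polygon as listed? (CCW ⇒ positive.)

347

Cross-terms: 240, 18, 39, 32, 52, 195, 28, 60, 30  ⇒  Σ = 694
Signed area = Σ/2 = 347 (positive ⇒ counter-clockwise traversal).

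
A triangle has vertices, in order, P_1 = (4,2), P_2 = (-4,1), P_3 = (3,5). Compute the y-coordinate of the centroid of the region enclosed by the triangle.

Apply the surveyor's formula. First the cross-terms c_i = x_i·y_{i+1} − x_{i+1}·y_i:
  12, -23, -14  ⇒  2A = -25, A = -12.5.
Then Σ (y_i + y_{i+1})·c_i = -200, so ȳ = -200 / (6·(-12.5)) = 8/3.

8/3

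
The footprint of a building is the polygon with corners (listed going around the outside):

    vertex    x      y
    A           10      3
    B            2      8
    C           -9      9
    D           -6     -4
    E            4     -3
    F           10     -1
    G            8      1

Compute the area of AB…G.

Apply Gauss's area formula: 2A = Σ (x_i·y_{i+1} − x_{i+1}·y_i), indices taken mod 7.
A→B: (10)(8) − (2)(3) = 74
B→C: (2)(9) − (-9)(8) = 90
C→D: (-9)(-4) − (-6)(9) = 90
D→E: (-6)(-3) − (4)(-4) = 34
E→F: (4)(-1) − (10)(-3) = 26
F→G: (10)(1) − (8)(-1) = 18
G→A: (8)(3) − (10)(1) = 14
Σ = 346
Area = |Σ|/2 = 173.

173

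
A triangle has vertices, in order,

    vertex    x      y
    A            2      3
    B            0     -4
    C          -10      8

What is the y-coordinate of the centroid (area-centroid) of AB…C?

Apply the shoelace (surveyor's) formula. First the cross-terms c_i = x_i·y_{i+1} − x_{i+1}·y_i:
  -8, -40, -46  ⇒  2A = -94, A = -47.
Then Σ (y_i + y_{i+1})·c_i = -658, so ȳ = -658 / (6·(-47)) = 7/3.

7/3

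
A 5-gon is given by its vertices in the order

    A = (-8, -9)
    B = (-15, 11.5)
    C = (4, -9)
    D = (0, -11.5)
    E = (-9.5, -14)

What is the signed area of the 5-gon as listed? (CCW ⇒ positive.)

Apply the surveyor's formula: 2A = Σ (x_i·y_{i+1} − x_{i+1}·y_i), indices taken mod 5.
A→B: (-8)(11.5) − (-15)(-9) = -227
B→C: (-15)(-9) − (4)(11.5) = 89
C→D: (4)(-11.5) − (0)(-9) = -46
D→E: (0)(-14) − (-9.5)(-11.5) = -109.25
E→A: (-9.5)(-9) − (-8)(-14) = -26.5
Σ = -319.75
Signed area = Σ/2 = -159.875 (negative ⇒ clockwise traversal).

-159.875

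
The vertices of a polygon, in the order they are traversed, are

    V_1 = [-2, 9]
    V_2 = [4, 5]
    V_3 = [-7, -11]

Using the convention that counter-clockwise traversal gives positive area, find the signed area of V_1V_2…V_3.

-70

Cross-terms: -46, -9, -85  ⇒  Σ = -140
Signed area = Σ/2 = -70 (negative ⇒ clockwise traversal).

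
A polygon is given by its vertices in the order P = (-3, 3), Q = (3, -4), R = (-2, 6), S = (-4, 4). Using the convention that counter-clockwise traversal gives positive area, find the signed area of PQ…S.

14.5

Apply Gauss's area formula: 2A = Σ (x_i·y_{i+1} − x_{i+1}·y_i), indices taken mod 4.
Cross-terms: 3, 10, 16, 0  ⇒  Σ = 29
Signed area = Σ/2 = 14.5 (positive ⇒ counter-clockwise traversal).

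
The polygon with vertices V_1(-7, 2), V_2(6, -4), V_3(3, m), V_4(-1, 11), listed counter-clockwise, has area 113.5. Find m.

The doubled signed area Σ (x_i y_{i+1} − x_{i+1} y_i) is linear in m.
With m=0 it equals 136; the coefficient of m is 7 (from the two edges through V_3).
So 7·m + 136 = 2·113.5 = 227 ⇒ m = 13.

13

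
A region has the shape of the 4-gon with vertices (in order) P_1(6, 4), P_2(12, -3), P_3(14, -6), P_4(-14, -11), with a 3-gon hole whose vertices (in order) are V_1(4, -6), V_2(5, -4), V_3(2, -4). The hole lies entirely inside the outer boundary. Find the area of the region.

159

Outer boundary:
Apply the shoelace (surveyor's) formula: 2A = Σ (x_i·y_{i+1} − x_{i+1}·y_i), indices taken mod 4.
Σ = (-66) + (-30) + (-238) + (10) = -324
Area = |Σ|/2 = 162.
Hole:
Cross-terms: 14, -12, 4  ⇒  Σ = 6
Area = |Σ|/2 = 3.
Net area = 162 − 3 = 159.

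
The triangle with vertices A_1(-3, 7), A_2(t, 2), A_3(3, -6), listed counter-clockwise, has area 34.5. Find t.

-6

The doubled signed area Σ (x_i y_{i+1} − x_{i+1} y_i) is linear in t.
With t=0 it equals -9; the coefficient of t is -13 (from the two edges through A_2).
So -13·t + -9 = 2·34.5 = 69 ⇒ t = -6.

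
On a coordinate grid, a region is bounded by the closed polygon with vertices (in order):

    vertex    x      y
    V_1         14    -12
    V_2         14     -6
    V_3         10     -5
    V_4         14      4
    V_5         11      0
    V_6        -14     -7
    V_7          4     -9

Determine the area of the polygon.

147.5

Apply Gauss's area formula: 2A = Σ (x_i·y_{i+1} − x_{i+1}·y_i), indices taken mod 7.
Cross-terms: 84, -10, 110, -44, -77, 154, 78  ⇒  Σ = 295
Area = |Σ|/2 = 147.5.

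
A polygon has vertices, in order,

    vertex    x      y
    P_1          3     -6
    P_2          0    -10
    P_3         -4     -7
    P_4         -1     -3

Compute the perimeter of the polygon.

|P_1P_2| = √((-3)² + (-4)²) = √25 = 5
|P_2P_3| = √((-4)² + (3)²) = √25 = 5
|P_3P_4| = √((3)² + (4)²) = √25 = 5
|P_4P_1| = √((4)² + (-3)²) = √25 = 5
Perimeter = 5 + 5 + 5 + 5 = 20.

20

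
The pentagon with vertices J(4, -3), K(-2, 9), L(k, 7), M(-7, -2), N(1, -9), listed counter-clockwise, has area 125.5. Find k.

Write out the shoelace sum; only the two edges meeting at L involve k:
2·Area = [((-2)·7 − k·9) + (k·(-2) − (-7)·7)] + 128
       = -11·k + 163 = 251
⇒ k = -8.

-8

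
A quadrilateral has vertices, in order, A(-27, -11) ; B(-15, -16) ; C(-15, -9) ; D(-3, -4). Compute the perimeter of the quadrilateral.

58

|AB| = √((12)² + (-5)²) = √169 = 13
|BC| = √((0)² + (7)²) = √49 = 7
|CD| = √((12)² + (5)²) = √169 = 13
|DA| = √((-24)² + (-7)²) = √625 = 25
Perimeter = 13 + 7 + 13 + 25 = 58.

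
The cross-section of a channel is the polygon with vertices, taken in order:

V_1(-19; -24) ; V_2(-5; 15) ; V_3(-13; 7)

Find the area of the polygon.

100

Σ = (-405) + (160) + (445) = 200
Area = |Σ|/2 = 100.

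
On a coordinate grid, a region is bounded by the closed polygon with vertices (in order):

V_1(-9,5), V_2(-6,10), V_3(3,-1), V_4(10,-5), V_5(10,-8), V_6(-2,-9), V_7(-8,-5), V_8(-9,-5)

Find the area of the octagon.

Apply the shoelace (surveyor's) formula: 2A = Σ (x_i·y_{i+1} − x_{i+1}·y_i), indices taken mod 8.
Σ = (-60) + (-24) + (-5) + (-30) + (-106) + (-62) + (-5) + (-90) = -382
Area = |Σ|/2 = 191.

191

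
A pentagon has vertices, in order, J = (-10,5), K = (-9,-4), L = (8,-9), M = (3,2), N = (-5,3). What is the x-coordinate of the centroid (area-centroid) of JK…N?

-456/265

Apply the surveyor's formula. First the cross-terms c_i = x_i·y_{i+1} − x_{i+1}·y_i:
  85, 113, 43, 19, 5  ⇒  2A = 265, A = 132.5.
Then Σ (x_i + x_{i+1})·c_i = -1368, so x̄ = -1368 / (6·132.5) = -456/265.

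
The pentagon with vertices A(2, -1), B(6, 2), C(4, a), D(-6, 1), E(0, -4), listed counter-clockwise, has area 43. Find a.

The doubled signed area Σ (x_i y_{i+1} − x_{i+1} y_i) is linear in a.
With a=0 it equals 38; the coefficient of a is 12 (from the two edges through C).
So 12·a + 38 = 2·43 = 86 ⇒ a = 4.

4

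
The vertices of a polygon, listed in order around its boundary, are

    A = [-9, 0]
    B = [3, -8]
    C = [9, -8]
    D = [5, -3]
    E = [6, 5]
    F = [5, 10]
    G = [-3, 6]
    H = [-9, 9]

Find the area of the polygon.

189.5

Cross-terms: 72, 48, 13, 43, 35, 60, 27, 81  ⇒  Σ = 379
Area = |Σ|/2 = 189.5.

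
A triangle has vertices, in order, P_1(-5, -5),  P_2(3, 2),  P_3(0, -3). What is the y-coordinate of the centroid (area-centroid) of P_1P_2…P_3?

-2

Apply the shoelace (surveyor's) formula. First the cross-terms c_i = x_i·y_{i+1} − x_{i+1}·y_i:
  5, -9, -15  ⇒  2A = -19, A = -9.5.
Then Σ (y_i + y_{i+1})·c_i = 114, so ȳ = 114 / (6·(-9.5)) = -2.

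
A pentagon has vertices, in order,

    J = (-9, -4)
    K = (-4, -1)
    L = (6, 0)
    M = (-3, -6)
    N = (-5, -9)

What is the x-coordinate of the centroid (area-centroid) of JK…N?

-291/101

Apply the shoelace formula. First the cross-terms c_i = x_i·y_{i+1} − x_{i+1}·y_i:
  -7, 6, -36, -3, -61  ⇒  2A = -101, A = -50.5.
Then Σ (x_i + x_{i+1})·c_i = 873, so x̄ = 873 / (6·(-50.5)) = -291/101.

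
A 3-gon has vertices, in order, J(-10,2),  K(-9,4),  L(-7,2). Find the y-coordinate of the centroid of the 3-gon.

Apply the shoelace (surveyor's) formula. First the cross-terms c_i = x_i·y_{i+1} − x_{i+1}·y_i:
  -22, 10, 6  ⇒  2A = -6, A = -3.
Then Σ (y_i + y_{i+1})·c_i = -48, so ȳ = -48 / (6·(-3)) = 8/3.

8/3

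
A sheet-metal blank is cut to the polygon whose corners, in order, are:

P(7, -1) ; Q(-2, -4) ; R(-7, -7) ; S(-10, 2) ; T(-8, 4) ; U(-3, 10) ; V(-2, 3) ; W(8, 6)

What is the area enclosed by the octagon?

147.5

Apply the surveyor's formula: 2A = Σ (x_i·y_{i+1} − x_{i+1}·y_i), indices taken mod 8.
Cross-terms: -30, -14, -84, -24, -68, 11, -36, -50  ⇒  Σ = -295
Area = |Σ|/2 = 147.5.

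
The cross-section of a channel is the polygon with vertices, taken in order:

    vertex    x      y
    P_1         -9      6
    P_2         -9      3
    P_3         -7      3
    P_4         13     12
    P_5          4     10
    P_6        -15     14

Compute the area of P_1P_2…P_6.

Σ = (27) + (-6) + (-123) + (82) + (206) + (36) = 222
Area = |Σ|/2 = 111.

111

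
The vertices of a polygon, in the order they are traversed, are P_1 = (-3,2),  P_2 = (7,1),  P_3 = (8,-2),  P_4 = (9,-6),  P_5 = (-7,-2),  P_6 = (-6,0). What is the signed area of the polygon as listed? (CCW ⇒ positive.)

Apply Gauss's area formula: 2A = Σ (x_i·y_{i+1} − x_{i+1}·y_i), indices taken mod 6.
Σ = (-17) + (-22) + (-30) + (-60) + (-12) + (-12) = -153
Signed area = Σ/2 = -76.5 (negative ⇒ clockwise traversal).

-76.5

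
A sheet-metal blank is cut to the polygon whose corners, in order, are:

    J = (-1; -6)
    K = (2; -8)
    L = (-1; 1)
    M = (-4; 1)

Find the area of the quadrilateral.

Apply the surveyor's formula: 2A = Σ (x_i·y_{i+1} − x_{i+1}·y_i), indices taken mod 4.
J→K: (-1)(-8) − (2)(-6) = 20
K→L: (2)(1) − (-1)(-8) = -6
L→M: (-1)(1) − (-4)(1) = 3
M→J: (-4)(-6) − (-1)(1) = 25
Σ = 42
Area = |Σ|/2 = 21.

21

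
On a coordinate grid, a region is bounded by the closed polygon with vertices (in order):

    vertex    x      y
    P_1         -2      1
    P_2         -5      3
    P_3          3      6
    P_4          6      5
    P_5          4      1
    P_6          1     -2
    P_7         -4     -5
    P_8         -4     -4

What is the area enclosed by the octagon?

Apply the shoelace formula: 2A = Σ (x_i·y_{i+1} − x_{i+1}·y_i), indices taken mod 8.
P_1→P_2: (-2)(3) − (-5)(1) = -1
P_2→P_3: (-5)(6) − (3)(3) = -39
P_3→P_4: (3)(5) − (6)(6) = -21
P_4→P_5: (6)(1) − (4)(5) = -14
P_5→P_6: (4)(-2) − (1)(1) = -9
P_6→P_7: (1)(-5) − (-4)(-2) = -13
P_7→P_8: (-4)(-4) − (-4)(-5) = -4
P_8→P_1: (-4)(1) − (-2)(-4) = -12
Σ = -113
Area = |Σ|/2 = 56.5.

56.5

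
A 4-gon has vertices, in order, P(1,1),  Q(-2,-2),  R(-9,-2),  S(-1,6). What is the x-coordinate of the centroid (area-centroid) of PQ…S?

Apply Gauss's area formula. First the cross-terms c_i = x_i·y_{i+1} − x_{i+1}·y_i:
  0, -14, -56, -7  ⇒  2A = -77, A = -38.5.
Then Σ (x_i + x_{i+1})·c_i = 714, so x̄ = 714 / (6·(-38.5)) = -34/11.

-34/11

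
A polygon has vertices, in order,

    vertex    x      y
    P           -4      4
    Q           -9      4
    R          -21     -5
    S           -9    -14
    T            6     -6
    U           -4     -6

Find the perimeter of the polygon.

72

|PQ| = √((-5)² + (0)²) = √25 = 5
|QR| = √((-12)² + (-9)²) = √225 = 15
|RS| = √((12)² + (-9)²) = √225 = 15
|ST| = √((15)² + (8)²) = √289 = 17
|TU| = √((-10)² + (0)²) = √100 = 10
|UP| = √((0)² + (10)²) = √100 = 10
Perimeter = 5 + 15 + 15 + 17 + 10 + 10 = 72.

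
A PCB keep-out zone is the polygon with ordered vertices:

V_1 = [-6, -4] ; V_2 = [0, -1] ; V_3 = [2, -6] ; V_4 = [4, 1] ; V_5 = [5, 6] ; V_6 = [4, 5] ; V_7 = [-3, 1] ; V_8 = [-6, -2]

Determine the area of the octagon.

Apply the surveyor's formula: 2A = Σ (x_i·y_{i+1} − x_{i+1}·y_i), indices taken mod 8.
V_1→V_2: (-6)(-1) − (0)(-4) = 6
V_2→V_3: (0)(-6) − (2)(-1) = 2
V_3→V_4: (2)(1) − (4)(-6) = 26
V_4→V_5: (4)(6) − (5)(1) = 19
V_5→V_6: (5)(5) − (4)(6) = 1
V_6→V_7: (4)(1) − (-3)(5) = 19
V_7→V_8: (-3)(-2) − (-6)(1) = 12
V_8→V_1: (-6)(-4) − (-6)(-2) = 12
Σ = 97
Area = |Σ|/2 = 48.5.

48.5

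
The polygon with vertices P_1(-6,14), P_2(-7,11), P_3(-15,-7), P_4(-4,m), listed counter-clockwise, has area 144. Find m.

-14

The doubled signed area Σ (x_i y_{i+1} − x_{i+1} y_i) is linear in m.
With m=0 it equals 162; the coefficient of m is -9 (from the two edges through P_4).
So -9·m + 162 = 2·144 = 288 ⇒ m = -14.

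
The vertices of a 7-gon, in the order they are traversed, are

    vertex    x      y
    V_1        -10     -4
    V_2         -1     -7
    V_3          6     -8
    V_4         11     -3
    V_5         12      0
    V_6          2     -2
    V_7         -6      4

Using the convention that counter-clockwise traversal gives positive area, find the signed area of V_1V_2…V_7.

129

Apply the shoelace formula: 2A = Σ (x_i·y_{i+1} − x_{i+1}·y_i), indices taken mod 7.
Σ = (66) + (50) + (70) + (36) + (-24) + (-4) + (64) = 258
Signed area = Σ/2 = 129 (positive ⇒ counter-clockwise traversal).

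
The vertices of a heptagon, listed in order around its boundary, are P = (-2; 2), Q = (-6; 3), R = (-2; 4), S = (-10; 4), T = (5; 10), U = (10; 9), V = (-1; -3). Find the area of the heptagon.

92

Apply Gauss's area formula: 2A = Σ (x_i·y_{i+1} − x_{i+1}·y_i), indices taken mod 7.
Σ = (6) + (-18) + (32) + (-120) + (-55) + (-21) + (-8) = -184
Area = |Σ|/2 = 92.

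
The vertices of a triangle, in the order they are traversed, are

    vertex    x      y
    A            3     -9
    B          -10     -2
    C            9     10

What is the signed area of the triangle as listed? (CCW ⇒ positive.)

-144.5

Cross-terms: -96, -82, -111  ⇒  Σ = -289
Signed area = Σ/2 = -144.5 (negative ⇒ clockwise traversal).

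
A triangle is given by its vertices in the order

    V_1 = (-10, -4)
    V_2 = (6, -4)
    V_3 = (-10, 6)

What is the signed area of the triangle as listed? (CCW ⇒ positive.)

Σ = (64) + (-4) + (100) = 160
Signed area = Σ/2 = 80 (positive ⇒ counter-clockwise traversal).

80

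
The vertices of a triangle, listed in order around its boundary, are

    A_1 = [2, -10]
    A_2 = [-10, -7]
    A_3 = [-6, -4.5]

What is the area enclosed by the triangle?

21

Apply the shoelace (surveyor's) formula: 2A = Σ (x_i·y_{i+1} − x_{i+1}·y_i), indices taken mod 3.
A_1→A_2: (2)(-7) − (-10)(-10) = -114
A_2→A_3: (-10)(-4.5) − (-6)(-7) = 3
A_3→A_1: (-6)(-10) − (2)(-4.5) = 69
Σ = -42
Area = |Σ|/2 = 21.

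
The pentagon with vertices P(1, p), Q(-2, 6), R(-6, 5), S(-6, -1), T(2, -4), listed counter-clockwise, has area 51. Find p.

1

Write out the shoelace sum; only the two edges meeting at P involve p:
2·Area = [(2·p − 1·(-4)) + (1·6 − (-2)·p)] + 88
       = 4·p + 98 = 102
⇒ p = 1.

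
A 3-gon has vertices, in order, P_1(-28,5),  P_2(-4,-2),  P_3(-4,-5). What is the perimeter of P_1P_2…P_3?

|P_1P_2| = √((24)² + (-7)²) = √625 = 25
|P_2P_3| = √((0)² + (-3)²) = √9 = 3
|P_3P_1| = √((-24)² + (10)²) = √676 = 26
Perimeter = 25 + 3 + 26 = 54.

54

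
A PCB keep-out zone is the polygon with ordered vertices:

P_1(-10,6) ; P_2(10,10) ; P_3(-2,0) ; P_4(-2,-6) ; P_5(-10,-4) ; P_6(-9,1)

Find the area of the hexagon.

135

Apply the shoelace (surveyor's) formula: 2A = Σ (x_i·y_{i+1} − x_{i+1}·y_i), indices taken mod 6.
Σ = (-160) + (20) + (12) + (-52) + (-46) + (-44) = -270
Area = |Σ|/2 = 135.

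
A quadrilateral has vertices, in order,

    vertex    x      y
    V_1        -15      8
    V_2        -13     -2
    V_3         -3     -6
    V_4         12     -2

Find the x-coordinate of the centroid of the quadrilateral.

-88/21

Apply the shoelace (surveyor's) formula. First the cross-terms c_i = x_i·y_{i+1} − x_{i+1}·y_i:
  134, 72, 78, 66  ⇒  2A = 350, A = 175.
Then Σ (x_i + x_{i+1})·c_i = -4400, so x̄ = -4400 / (6·175) = -88/21.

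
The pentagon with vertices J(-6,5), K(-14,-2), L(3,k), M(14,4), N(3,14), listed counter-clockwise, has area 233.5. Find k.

Write out the shoelace sum; only the two edges meeting at L involve k:
2·Area = [((-14)·k − 3·(-2)) + (3·4 − 14·k)] + 365
       = -28·k + 383 = 467
⇒ k = -3.

-3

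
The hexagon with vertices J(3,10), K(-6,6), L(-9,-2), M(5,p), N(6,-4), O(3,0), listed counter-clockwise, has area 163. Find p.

-10

The doubled signed area Σ (x_i y_{i+1} − x_{i+1} y_i) is linear in p.
With p=0 it equals 176; the coefficient of p is -15 (from the two edges through M).
So -15·p + 176 = 2·163 = 326 ⇒ p = -10.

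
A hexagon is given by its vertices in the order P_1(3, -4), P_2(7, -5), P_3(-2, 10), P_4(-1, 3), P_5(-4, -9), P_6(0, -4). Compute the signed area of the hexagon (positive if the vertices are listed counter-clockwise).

Apply Gauss's area formula: 2A = Σ (x_i·y_{i+1} − x_{i+1}·y_i), indices taken mod 6.
Σ = (13) + (60) + (4) + (21) + (16) + (12) = 126
Signed area = Σ/2 = 63 (positive ⇒ counter-clockwise traversal).

63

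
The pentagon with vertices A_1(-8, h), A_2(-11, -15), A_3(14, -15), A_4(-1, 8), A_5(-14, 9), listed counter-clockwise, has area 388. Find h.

-3

Write out the shoelace sum; only the two edges meeting at A_1 involve h:
2·Area = [((-14)·h − (-8)·9) + ((-8)·(-15) − (-11)·h)] + 575
       = -3·h + 767 = 776
⇒ h = -3.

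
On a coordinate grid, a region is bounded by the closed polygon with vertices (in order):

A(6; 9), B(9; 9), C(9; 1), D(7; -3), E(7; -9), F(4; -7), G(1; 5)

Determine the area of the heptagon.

91

Cross-terms: -27, -72, -34, -42, -13, 27, -21  ⇒  Σ = -182
Area = |Σ|/2 = 91.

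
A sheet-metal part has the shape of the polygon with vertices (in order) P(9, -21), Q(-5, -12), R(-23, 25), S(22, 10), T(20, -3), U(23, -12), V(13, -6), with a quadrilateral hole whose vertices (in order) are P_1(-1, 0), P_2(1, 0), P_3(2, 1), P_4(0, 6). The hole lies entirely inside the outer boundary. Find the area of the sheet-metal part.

Outer boundary:
Apply the surveyor's formula: 2A = Σ (x_i·y_{i+1} − x_{i+1}·y_i), indices taken mod 7.
Σ = (-213) + (-401) + (-780) + (-266) + (-171) + (18) + (-219) = -2032
Area = |Σ|/2 = 1016.
Hole:
Apply the surveyor's formula: 2A = Σ (x_i·y_{i+1} − x_{i+1}·y_i), indices taken mod 4.
Σ = (0) + (1) + (12) + (6) = 19
Area = |Σ|/2 = 9.5.
Net area = 1016 − 9.5 = 1006.5.

1006.5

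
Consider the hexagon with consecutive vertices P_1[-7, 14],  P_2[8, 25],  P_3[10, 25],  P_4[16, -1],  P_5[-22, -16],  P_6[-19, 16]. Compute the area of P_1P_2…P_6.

917.5

Cross-terms: -287, -50, -410, -278, -656, -154  ⇒  Σ = -1835
Area = |Σ|/2 = 917.5.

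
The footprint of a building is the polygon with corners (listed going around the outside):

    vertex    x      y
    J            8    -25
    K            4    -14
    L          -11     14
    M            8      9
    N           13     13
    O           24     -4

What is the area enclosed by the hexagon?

633

Apply Gauss's area formula: 2A = Σ (x_i·y_{i+1} − x_{i+1}·y_i), indices taken mod 6.
Cross-terms: -12, -98, -211, -13, -364, -568  ⇒  Σ = -1266
Area = |Σ|/2 = 633.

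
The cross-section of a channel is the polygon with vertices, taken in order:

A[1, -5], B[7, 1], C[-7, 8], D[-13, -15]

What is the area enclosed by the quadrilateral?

194

Σ = (36) + (63) + (209) + (80) = 388
Area = |Σ|/2 = 194.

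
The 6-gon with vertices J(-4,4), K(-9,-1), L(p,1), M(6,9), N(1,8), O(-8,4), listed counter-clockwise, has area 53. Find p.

-1

Write out the shoelace sum; only the two edges meeting at L involve p:
2·Area = [((-9)·1 − p·(-1)) + (p·9 − 6·1)] + 131
       = 10·p + 116 = 106
⇒ p = -1.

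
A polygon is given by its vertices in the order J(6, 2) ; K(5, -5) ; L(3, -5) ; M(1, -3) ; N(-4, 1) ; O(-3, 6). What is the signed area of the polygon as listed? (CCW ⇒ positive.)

Apply the surveyor's formula: 2A = Σ (x_i·y_{i+1} − x_{i+1}·y_i), indices taken mod 6.
Cross-terms: -40, -10, -4, -11, -21, -42  ⇒  Σ = -128
Signed area = Σ/2 = -64 (negative ⇒ clockwise traversal).

-64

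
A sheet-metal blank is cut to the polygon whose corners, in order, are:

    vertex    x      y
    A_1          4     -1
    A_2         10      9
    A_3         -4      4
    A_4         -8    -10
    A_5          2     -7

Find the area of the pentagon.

Σ = (46) + (76) + (72) + (76) + (26) = 296
Area = |Σ|/2 = 148.

148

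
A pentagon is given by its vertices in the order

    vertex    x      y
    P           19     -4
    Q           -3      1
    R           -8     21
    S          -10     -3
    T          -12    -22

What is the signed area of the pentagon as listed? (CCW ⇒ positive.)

Apply the shoelace formula: 2A = Σ (x_i·y_{i+1} − x_{i+1}·y_i), indices taken mod 5.
Cross-terms: 7, -55, 234, 184, 466  ⇒  Σ = 836
Signed area = Σ/2 = 418 (positive ⇒ counter-clockwise traversal).

418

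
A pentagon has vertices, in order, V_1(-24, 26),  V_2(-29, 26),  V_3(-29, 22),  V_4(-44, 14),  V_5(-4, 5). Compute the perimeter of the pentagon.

|V_1V_2| = √((-5)² + (0)²) = √25 = 5
|V_2V_3| = √((0)² + (-4)²) = √16 = 4
|V_3V_4| = √((-15)² + (-8)²) = √289 = 17
|V_4V_5| = √((40)² + (-9)²) = √1681 = 41
|V_5V_1| = √((-20)² + (21)²) = √841 = 29
Perimeter = 5 + 4 + 17 + 41 + 29 = 96.

96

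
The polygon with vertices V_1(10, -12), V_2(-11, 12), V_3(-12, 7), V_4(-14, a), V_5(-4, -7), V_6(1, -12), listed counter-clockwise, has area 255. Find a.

-12

The doubled signed area Σ (x_i y_{i+1} − x_{i+1} y_i) is linear in a.
With a=0 it equals 414; the coefficient of a is -8 (from the two edges through V_4).
So -8·a + 414 = 2·255 = 510 ⇒ a = -12.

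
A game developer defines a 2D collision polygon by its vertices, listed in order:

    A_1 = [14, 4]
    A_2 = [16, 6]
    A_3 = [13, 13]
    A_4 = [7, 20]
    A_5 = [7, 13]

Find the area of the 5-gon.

Apply Gauss's area formula: 2A = Σ (x_i·y_{i+1} − x_{i+1}·y_i), indices taken mod 5.
Σ = (20) + (130) + (169) + (-49) + (-154) = 116
Area = |Σ|/2 = 58.

58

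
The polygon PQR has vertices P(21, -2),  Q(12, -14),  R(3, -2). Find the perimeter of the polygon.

48

|PQ| = √((-9)² + (-12)²) = √225 = 15
|QR| = √((-9)² + (12)²) = √225 = 15
|RP| = √((18)² + (0)²) = √324 = 18
Perimeter = 15 + 15 + 18 = 48.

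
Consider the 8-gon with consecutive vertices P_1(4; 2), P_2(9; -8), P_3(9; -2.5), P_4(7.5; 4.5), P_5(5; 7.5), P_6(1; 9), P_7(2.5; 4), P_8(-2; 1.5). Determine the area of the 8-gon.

P_1→P_2: (4)(-8) − (9)(2) = -50
P_2→P_3: (9)(-2.5) − (9)(-8) = 49.5
P_3→P_4: (9)(4.5) − (7.5)(-2.5) = 59.25
P_4→P_5: (7.5)(7.5) − (5)(4.5) = 33.75
P_5→P_6: (5)(9) − (1)(7.5) = 37.5
P_6→P_7: (1)(4) − (2.5)(9) = -18.5
P_7→P_8: (2.5)(1.5) − (-2)(4) = 11.75
P_8→P_1: (-2)(2) − (4)(1.5) = -10
Σ = 113.25
Area = |Σ|/2 = 56.625.

56.625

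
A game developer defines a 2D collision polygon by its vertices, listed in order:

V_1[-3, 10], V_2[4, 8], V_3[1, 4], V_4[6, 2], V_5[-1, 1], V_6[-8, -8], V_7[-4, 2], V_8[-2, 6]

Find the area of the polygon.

62

Σ = (-64) + (8) + (-22) + (8) + (16) + (-48) + (-20) + (-2) = -124
Area = |Σ|/2 = 62.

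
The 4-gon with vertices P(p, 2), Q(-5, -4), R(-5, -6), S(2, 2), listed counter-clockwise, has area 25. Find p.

-4

Write out the shoelace sum; only the two edges meeting at P involve p:
2·Area = [(2·2 − p·2) + (p·(-4) − (-5)·2)] + 12
       = -6·p + 26 = 50
⇒ p = -4.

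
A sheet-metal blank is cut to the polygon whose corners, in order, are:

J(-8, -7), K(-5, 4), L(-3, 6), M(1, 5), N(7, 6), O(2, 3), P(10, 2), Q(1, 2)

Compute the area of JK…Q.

J→K: (-8)(4) − (-5)(-7) = -67
K→L: (-5)(6) − (-3)(4) = -18
L→M: (-3)(5) − (1)(6) = -21
M→N: (1)(6) − (7)(5) = -29
N→O: (7)(3) − (2)(6) = 9
O→P: (2)(2) − (10)(3) = -26
P→Q: (10)(2) − (1)(2) = 18
Q→J: (1)(-7) − (-8)(2) = 9
Σ = -125
Area = |Σ|/2 = 62.5.

62.5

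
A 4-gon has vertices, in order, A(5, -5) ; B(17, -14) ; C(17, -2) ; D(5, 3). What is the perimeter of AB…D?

|AB| = √((12)² + (-9)²) = √225 = 15
|BC| = √((0)² + (12)²) = √144 = 12
|CD| = √((-12)² + (5)²) = √169 = 13
|DA| = √((0)² + (-8)²) = √64 = 8
Perimeter = 15 + 12 + 13 + 8 = 48.

48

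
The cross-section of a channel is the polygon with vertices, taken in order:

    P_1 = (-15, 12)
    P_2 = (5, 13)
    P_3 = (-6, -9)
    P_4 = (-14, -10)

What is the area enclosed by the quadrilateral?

P_1→P_2: (-15)(13) − (5)(12) = -255
P_2→P_3: (5)(-9) − (-6)(13) = 33
P_3→P_4: (-6)(-10) − (-14)(-9) = -66
P_4→P_1: (-14)(12) − (-15)(-10) = -318
Σ = -606
Area = |Σ|/2 = 303.

303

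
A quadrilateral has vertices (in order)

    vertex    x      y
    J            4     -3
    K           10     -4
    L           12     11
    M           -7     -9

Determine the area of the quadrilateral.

99

Cross-terms: 14, 158, -31, 57  ⇒  Σ = 198
Area = |Σ|/2 = 99.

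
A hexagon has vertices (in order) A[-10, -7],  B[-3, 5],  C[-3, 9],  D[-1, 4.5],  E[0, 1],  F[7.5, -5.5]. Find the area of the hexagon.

Σ = (-71) + (-12) + (-4.5) + (-1) + (-7.5) + (-107.5) = -203.5
Area = |Σ|/2 = 101.75.

101.75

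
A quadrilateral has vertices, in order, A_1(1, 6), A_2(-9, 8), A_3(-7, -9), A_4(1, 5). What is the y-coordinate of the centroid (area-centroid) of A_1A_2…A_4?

Apply the surveyor's formula. First the cross-terms c_i = x_i·y_{i+1} − x_{i+1}·y_i:
  62, 137, -26, 1  ⇒  2A = 174, A = 87.
Then Σ (y_i + y_{i+1})·c_i = 846, so ȳ = 846 / (6·87) = 47/29.

47/29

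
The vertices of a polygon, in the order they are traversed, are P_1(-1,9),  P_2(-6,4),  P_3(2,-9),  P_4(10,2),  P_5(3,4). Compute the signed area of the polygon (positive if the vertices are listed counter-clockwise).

Cross-terms: 50, 46, 94, 34, 31  ⇒  Σ = 255
Signed area = Σ/2 = 127.5 (positive ⇒ counter-clockwise traversal).

127.5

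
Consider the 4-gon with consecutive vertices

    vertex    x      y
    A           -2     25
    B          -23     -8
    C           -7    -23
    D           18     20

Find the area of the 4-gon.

Apply the surveyor's formula: 2A = Σ (x_i·y_{i+1} − x_{i+1}·y_i), indices taken mod 4.
A→B: (-2)(-8) − (-23)(25) = 591
B→C: (-23)(-23) − (-7)(-8) = 473
C→D: (-7)(20) − (18)(-23) = 274
D→A: (18)(25) − (-2)(20) = 490
Σ = 1828
Area = |Σ|/2 = 914.

914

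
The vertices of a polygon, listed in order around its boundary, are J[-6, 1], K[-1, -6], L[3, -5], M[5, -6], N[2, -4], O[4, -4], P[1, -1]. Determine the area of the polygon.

31

J→K: (-6)(-6) − (-1)(1) = 37
K→L: (-1)(-5) − (3)(-6) = 23
L→M: (3)(-6) − (5)(-5) = 7
M→N: (5)(-4) − (2)(-6) = -8
N→O: (2)(-4) − (4)(-4) = 8
O→P: (4)(-1) − (1)(-4) = 0
P→J: (1)(1) − (-6)(-1) = -5
Σ = 62
Area = |Σ|/2 = 31.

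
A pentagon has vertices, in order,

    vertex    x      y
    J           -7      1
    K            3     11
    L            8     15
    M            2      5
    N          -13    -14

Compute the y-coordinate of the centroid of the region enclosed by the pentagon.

256/187

Apply the shoelace formula. First the cross-terms c_i = x_i·y_{i+1} − x_{i+1}·y_i:
  -80, -43, 10, 37, -111  ⇒  2A = -187, A = -93.5.
Then Σ (y_i + y_{i+1})·c_i = -768, so ȳ = -768 / (6·(-93.5)) = 256/187.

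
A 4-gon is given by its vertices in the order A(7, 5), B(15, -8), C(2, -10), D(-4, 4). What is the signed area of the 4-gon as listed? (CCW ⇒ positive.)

-172.5

Apply the shoelace formula: 2A = Σ (x_i·y_{i+1} − x_{i+1}·y_i), indices taken mod 4.
Σ = (-131) + (-134) + (-32) + (-48) = -345
Signed area = Σ/2 = -172.5 (negative ⇒ clockwise traversal).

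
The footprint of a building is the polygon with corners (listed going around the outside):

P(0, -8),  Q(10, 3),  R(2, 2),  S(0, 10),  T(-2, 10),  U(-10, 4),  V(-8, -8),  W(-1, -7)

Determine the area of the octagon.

197

Apply the shoelace formula: 2A = Σ (x_i·y_{i+1} − x_{i+1}·y_i), indices taken mod 8.
Σ = (80) + (14) + (20) + (20) + (92) + (112) + (48) + (8) = 394
Area = |Σ|/2 = 197.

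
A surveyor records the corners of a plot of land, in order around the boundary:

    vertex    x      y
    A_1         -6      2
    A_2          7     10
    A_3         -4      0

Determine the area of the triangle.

A_1→A_2: (-6)(10) − (7)(2) = -74
A_2→A_3: (7)(0) − (-4)(10) = 40
A_3→A_1: (-4)(2) − (-6)(0) = -8
Σ = -42
Area = |Σ|/2 = 21.

21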